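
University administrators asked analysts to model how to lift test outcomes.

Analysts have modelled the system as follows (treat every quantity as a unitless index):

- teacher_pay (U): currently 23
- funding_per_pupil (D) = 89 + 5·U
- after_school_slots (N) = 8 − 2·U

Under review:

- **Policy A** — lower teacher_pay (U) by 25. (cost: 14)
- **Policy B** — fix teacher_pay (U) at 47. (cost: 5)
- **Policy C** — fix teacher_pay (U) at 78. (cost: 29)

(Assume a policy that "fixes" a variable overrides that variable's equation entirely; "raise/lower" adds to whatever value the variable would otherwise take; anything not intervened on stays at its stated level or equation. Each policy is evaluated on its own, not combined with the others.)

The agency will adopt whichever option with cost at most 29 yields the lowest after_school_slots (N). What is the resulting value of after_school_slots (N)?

Policy A (U − 25):
  U = 23 − 25 = -2
  N = 8 − 2·(-2) = 12
Policy B (U := 47):
  U = 47
  N = 8 − 2·47 = -86
Policy C (U := 78):
  U = 78
  N = 8 − 2·78 = -148
Comparing — Policy A: N=12, Policy B: N=-86, Policy C: N=-148. Lowest is -148 (Policy C).

-148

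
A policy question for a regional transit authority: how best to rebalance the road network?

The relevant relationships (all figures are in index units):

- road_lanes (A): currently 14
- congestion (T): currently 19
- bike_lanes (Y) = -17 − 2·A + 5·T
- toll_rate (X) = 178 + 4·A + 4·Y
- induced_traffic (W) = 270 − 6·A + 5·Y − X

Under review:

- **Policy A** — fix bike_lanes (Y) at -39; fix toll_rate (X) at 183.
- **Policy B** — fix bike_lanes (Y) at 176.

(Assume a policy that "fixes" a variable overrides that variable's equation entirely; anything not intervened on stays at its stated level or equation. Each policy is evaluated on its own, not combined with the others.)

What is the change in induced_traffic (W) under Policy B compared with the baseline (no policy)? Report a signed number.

126

Baseline:
  A = 14
  T = 19
  Y = -17 − 2·14 + 5·19 = 50
  X = 178 + 4·14 + 4·50 = 434
  W = 270 − 6·14 + 5·50 − 434 = 2
Policy B (Y := 176):
  A = 14
  T = 19
  Y = 176
  X = 178 + 4·14 + 4·176 = 938
  W = 270 − 6·14 + 5·176 − 938 = 128
Change in W: 128 − 2 = 126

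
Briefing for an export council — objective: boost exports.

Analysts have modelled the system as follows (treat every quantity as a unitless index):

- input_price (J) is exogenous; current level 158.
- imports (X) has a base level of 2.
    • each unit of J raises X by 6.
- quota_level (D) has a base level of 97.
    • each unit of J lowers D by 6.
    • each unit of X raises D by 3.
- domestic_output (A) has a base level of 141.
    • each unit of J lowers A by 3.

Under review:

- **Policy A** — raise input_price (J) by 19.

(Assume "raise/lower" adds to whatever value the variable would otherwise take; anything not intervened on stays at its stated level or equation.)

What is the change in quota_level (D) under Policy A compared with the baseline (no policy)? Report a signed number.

228

Baseline:
  J = 158
  X = 2 + 6·158 = 950
  D = 97 − 6·158 + 3·950 = 1999
Policy A (J + 19):
  J = 158 + 19 = 177
  X = 2 + 6·177 = 1064
  D = 97 − 6·177 + 3·1064 = 2227
Change in D: 2227 − 1999 = 228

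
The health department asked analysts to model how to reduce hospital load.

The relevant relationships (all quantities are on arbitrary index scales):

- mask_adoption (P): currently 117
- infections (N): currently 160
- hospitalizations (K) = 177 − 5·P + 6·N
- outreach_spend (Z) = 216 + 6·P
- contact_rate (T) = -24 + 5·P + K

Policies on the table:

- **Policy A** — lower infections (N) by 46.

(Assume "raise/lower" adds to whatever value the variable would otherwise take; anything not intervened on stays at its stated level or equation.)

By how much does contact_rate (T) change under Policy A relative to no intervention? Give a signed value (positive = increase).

-276

Baseline:
  P = 117
  N = 160
  K = 177 − 5·117 + 6·160 = 552
  T = -24 + 5·117 + 552 = 1113
Policy A (N − 46):
  P = 117
  N = 160 − 46 = 114
  K = 177 − 5·117 + 6·114 = 276
  T = -24 + 5·117 + 276 = 837
Change in T: 837 − 1113 = -276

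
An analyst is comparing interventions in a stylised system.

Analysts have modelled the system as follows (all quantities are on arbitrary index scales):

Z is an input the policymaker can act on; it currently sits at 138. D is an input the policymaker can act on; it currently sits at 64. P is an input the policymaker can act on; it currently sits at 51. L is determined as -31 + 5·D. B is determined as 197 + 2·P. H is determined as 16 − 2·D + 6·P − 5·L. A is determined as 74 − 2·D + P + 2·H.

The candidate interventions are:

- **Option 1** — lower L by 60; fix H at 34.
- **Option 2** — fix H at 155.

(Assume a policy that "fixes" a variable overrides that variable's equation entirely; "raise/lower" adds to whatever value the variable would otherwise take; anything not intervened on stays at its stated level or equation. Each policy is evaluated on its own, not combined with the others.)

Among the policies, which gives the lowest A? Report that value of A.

Option 1 (L − 60, H := 34):
  D = 64
  P = 51
  L = -31 + 5·64 (−60 from intervention) = 229
  H = 34
  A = 74 − 2·64 + 51 + 2·34 = 65
Option 2 (H := 155):
  D = 64
  P = 51
  L = -31 + 5·64 = 289
  H = 155
  A = 74 − 2·64 + 51 + 2·155 = 307
Comparing — Option 1: A=65, Option 2: A=307. Lowest is 65 (Option 1).

65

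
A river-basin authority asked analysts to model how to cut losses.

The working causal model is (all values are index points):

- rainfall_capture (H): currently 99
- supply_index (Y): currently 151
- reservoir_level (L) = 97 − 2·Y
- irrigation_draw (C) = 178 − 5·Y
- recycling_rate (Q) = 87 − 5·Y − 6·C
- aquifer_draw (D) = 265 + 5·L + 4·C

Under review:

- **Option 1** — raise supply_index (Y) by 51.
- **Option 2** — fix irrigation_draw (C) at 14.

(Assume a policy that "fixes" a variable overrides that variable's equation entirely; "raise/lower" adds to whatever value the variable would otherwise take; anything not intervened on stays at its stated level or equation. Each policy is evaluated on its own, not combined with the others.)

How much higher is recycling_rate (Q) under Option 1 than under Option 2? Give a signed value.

Option 1 (Y + 51):
  Y = 151 + 51 = 202
  C = 178 − 5·202 = -832
  Q = 87 − 5·202 − 6·(-832) = 4069
Option 2 (C := 14):
  Y = 151
  C = 14
  Q = 87 − 5·151 − 6·14 = -752
Q: 4069 − (-752) = 4821

4821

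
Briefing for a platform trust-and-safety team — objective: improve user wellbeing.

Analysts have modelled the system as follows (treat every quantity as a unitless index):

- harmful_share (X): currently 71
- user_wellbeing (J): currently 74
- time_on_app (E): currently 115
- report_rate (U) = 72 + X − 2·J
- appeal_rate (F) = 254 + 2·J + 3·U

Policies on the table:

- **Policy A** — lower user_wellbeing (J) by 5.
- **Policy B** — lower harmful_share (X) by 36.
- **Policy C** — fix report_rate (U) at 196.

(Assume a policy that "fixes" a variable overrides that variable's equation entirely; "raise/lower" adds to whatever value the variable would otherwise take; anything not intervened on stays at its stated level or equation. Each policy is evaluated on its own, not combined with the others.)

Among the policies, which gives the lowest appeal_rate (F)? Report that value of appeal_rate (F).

279

Policy A (J − 5):
  X = 71
  J = 74 − 5 = 69
  U = 72 + 71 − 2·69 = 5
  F = 254 + 2·69 + 3·5 = 407
Policy B (X − 36):
  X = 71 − 36 = 35
  J = 74
  U = 72 + 35 − 2·74 = -41
  F = 254 + 2·74 + 3·(-41) = 279
Policy C (U := 196):
  X = 71
  J = 74
  U = 196
  F = 254 + 2·74 + 3·196 = 990
Comparing — Policy A: F=407, Policy B: F=279, Policy C: F=990. Lowest is 279 (Policy B).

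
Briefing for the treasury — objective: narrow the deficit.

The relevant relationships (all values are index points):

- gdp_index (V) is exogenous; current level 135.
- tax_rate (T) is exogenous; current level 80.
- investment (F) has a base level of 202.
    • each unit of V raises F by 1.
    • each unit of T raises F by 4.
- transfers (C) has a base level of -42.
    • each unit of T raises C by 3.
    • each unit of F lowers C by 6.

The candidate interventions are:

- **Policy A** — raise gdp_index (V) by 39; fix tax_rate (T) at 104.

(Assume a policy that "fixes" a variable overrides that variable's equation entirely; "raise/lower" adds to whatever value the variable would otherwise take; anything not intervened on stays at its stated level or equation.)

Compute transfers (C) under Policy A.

-4482

Policy A (V + 39, T := 104):
  V = 135 + 39 = 174
  T = 104
  F = 202 + 174 + 4·104 = 792
  C = -42 + 3·104 − 6·792 = -4482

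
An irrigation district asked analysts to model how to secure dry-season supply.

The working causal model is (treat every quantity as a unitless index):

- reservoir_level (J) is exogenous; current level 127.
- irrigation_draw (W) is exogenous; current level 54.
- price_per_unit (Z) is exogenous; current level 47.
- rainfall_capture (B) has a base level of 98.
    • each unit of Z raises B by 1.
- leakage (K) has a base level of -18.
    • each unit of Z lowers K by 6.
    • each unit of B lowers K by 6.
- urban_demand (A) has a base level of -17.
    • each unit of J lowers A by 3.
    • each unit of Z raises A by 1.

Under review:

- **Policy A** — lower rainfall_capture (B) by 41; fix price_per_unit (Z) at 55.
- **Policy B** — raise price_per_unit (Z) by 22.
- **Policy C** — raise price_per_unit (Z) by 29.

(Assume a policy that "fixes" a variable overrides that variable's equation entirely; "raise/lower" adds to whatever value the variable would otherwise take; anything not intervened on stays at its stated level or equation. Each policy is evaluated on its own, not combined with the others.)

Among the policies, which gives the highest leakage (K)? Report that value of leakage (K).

-1020

Policy A (B − 41, Z := 55):
  Z = 55
  B = 98 + 55 (−41 from intervention) = 112
  K = -18 − 6·55 − 6·112 = -1020
Policy B (Z + 22):
  Z = 47 + 22 = 69
  B = 98 + 69 = 167
  K = -18 − 6·69 − 6·167 = -1434
Policy C (Z + 29):
  Z = 47 + 29 = 76
  B = 98 + 76 = 174
  K = -18 − 6·76 − 6·174 = -1518
Comparing — Policy A: K=-1020, Policy B: K=-1434, Policy C: K=-1518. Highest is -1020 (Policy A).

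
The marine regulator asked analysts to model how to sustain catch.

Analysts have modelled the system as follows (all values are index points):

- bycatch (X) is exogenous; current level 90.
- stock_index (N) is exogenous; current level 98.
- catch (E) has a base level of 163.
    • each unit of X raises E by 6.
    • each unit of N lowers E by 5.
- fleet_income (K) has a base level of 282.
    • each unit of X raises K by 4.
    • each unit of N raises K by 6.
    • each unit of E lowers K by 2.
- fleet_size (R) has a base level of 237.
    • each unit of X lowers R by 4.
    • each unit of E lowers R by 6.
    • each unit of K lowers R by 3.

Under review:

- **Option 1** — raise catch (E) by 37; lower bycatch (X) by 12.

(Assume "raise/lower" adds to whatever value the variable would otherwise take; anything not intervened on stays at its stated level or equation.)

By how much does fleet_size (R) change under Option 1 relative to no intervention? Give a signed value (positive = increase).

Baseline:
  X = 90
  N = 98
  E = 163 + 6·90 − 5·98 = 213
  K = 282 + 4·90 + 6·98 − 2·213 = 804
  R = 237 − 4·90 − 6·213 − 3·804 = -3813
Option 1 (E + 37, X − 12):
  X = 90 − 12 = 78
  N = 98
  E = 163 + 6·78 − 5·98 (+37 from intervention) = 178
  K = 282 + 4·78 + 6·98 − 2·178 = 826
  R = 237 − 4·78 − 6·178 − 3·826 = -3621
Change in R: -3621 − (-3813) = 192

192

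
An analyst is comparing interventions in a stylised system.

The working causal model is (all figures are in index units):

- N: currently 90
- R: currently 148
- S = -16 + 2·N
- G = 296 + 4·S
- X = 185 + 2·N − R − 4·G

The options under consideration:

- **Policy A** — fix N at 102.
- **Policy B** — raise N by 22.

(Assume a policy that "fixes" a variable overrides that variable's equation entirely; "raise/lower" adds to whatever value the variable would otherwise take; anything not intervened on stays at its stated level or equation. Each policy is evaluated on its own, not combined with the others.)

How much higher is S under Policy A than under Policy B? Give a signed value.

-20

Policy A (N := 102):
  N = 102
  S = -16 + 2·102 = 188
Policy B (N + 22):
  N = 90 + 22 = 112
  S = -16 + 2·112 = 208
S: 188 − 208 = -20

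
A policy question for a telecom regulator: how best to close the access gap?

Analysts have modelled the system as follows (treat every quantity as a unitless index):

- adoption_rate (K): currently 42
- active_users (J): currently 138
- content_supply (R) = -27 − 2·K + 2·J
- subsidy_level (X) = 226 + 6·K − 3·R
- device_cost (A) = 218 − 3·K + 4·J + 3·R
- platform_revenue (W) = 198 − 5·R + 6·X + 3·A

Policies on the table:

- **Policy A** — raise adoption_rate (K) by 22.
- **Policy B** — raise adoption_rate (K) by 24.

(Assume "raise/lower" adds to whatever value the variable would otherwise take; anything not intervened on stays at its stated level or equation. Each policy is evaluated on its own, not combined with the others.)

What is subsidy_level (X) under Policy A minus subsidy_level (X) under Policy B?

Policy A (K + 22):
  K = 42 + 22 = 64
  J = 138
  R = -27 − 2·64 + 2·138 = 121
  X = 226 + 6·64 − 3·121 = 247
Policy B (K + 24):
  K = 42 + 24 = 66
  J = 138
  R = -27 − 2·66 + 2·138 = 117
  X = 226 + 6·66 − 3·117 = 271
X: 247 − 271 = -24

-24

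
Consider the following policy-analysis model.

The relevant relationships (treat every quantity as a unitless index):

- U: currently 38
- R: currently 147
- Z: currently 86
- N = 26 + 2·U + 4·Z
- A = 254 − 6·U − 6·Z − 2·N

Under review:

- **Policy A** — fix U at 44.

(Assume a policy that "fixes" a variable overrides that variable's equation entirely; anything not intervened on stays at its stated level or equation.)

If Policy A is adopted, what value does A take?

Policy A (U := 44):
  U = 44
  Z = 86
  N = 26 + 2·44 + 4·86 = 458
  A = 254 − 6·44 − 6·86 − 2·458 = -1442

-1442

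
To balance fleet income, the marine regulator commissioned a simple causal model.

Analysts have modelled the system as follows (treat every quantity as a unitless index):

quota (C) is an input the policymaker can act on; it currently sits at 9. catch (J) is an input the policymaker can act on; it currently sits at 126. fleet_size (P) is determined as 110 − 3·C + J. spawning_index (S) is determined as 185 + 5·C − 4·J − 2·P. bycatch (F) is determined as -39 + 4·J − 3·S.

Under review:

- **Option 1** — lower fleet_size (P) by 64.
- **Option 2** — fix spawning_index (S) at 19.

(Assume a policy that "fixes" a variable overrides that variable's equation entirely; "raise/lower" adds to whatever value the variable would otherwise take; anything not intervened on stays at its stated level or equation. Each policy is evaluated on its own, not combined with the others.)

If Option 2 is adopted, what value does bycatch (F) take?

Option 2 (S := 19):
  C = 9
  J = 126
  P = 110 − 3·9 + 126 = 209
  S = 19
  F = -39 + 4·126 − 3·19 = 408

408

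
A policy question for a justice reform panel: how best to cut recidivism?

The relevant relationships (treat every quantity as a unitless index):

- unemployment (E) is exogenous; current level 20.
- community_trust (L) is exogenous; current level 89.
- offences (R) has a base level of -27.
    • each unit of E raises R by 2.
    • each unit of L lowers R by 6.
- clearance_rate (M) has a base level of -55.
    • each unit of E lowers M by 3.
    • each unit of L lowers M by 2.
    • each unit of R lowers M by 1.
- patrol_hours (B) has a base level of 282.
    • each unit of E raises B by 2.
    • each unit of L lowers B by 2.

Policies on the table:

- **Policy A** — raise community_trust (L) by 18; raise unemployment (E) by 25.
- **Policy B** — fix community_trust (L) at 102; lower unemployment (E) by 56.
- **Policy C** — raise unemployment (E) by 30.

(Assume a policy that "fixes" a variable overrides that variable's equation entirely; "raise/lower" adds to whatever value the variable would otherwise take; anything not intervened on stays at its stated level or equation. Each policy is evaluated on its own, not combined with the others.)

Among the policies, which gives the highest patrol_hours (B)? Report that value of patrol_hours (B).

Policy A (L + 18, E + 25):
  E = 20 + 25 = 45
  L = 89 + 18 = 107
  B = 282 + 2·45 − 2·107 = 158
Policy B (L := 102, E − 56):
  E = 20 − 56 = -36
  L = 102
  B = 282 + 2·(-36) − 2·102 = 6
Policy C (E + 30):
  E = 20 + 30 = 50
  L = 89
  B = 282 + 2·50 − 2·89 = 204
Comparing — Policy A: B=158, Policy B: B=6, Policy C: B=204. Highest is 204 (Policy C).

204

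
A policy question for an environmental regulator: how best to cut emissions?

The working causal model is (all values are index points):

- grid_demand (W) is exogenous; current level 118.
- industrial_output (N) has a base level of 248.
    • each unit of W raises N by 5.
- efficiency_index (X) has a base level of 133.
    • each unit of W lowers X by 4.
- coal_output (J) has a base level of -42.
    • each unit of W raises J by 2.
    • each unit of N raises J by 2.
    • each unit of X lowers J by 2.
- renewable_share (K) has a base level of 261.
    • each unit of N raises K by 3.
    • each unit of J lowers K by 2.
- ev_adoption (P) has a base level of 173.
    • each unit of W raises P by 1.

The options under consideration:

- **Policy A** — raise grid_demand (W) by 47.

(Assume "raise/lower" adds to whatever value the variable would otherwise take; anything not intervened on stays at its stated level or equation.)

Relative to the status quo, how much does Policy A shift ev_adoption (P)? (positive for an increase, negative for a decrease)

Baseline:
  W = 118
  P = 173 + 118 = 291
Policy A (W + 47):
  W = 118 + 47 = 165
  P = 173 + 165 = 338
Change in P: 338 − 291 = 47

47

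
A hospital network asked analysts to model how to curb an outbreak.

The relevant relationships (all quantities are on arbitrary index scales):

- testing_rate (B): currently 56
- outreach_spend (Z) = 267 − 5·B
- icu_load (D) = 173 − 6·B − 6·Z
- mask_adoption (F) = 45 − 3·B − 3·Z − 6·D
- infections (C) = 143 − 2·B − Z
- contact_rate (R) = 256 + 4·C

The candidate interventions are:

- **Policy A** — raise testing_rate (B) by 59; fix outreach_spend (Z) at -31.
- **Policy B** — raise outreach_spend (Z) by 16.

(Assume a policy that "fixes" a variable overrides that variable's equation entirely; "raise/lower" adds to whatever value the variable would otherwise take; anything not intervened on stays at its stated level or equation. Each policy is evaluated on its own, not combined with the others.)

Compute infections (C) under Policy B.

Policy B (Z + 16):
  B = 56
  Z = 267 − 5·56 (+16 from intervention) = 3
  C = 143 − 2·56 − 3 = 28

28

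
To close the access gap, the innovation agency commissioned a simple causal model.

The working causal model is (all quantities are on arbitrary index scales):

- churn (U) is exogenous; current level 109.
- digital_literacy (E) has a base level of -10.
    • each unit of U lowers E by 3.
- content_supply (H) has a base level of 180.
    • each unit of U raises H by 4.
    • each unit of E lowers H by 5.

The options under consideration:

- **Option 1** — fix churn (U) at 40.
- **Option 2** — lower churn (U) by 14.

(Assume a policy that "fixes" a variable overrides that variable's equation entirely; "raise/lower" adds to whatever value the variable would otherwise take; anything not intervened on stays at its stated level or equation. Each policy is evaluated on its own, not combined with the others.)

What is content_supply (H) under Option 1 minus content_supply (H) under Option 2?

Option 1 (U := 40):
  U = 40
  E = -10 − 3·40 = -130
  H = 180 + 4·40 − 5·(-130) = 990
Option 2 (U − 14):
  U = 109 − 14 = 95
  E = -10 − 3·95 = -295
  H = 180 + 4·95 − 5·(-295) = 2035
H: 990 − 2035 = -1045

-1045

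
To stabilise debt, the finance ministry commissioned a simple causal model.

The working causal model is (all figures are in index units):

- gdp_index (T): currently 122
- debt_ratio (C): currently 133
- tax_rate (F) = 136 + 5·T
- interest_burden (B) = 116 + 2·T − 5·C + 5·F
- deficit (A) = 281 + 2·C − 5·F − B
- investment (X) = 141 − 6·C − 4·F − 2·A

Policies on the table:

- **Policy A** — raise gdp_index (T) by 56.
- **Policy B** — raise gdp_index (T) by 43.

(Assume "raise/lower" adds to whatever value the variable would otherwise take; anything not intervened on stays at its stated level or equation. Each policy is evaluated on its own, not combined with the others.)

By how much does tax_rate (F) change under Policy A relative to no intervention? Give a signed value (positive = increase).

280

Baseline:
  T = 122
  F = 136 + 5·122 = 746
Policy A (T + 56):
  T = 122 + 56 = 178
  F = 136 + 5·178 = 1026
Change in F: 1026 − 746 = 280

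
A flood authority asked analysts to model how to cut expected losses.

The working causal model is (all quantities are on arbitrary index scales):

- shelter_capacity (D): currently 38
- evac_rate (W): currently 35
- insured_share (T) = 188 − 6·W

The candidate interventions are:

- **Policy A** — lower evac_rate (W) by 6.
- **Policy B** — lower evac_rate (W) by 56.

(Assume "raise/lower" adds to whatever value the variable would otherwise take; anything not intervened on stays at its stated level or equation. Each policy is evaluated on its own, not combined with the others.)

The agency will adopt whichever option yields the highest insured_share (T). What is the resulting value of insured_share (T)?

314

Policy A (W − 6):
  W = 35 − 6 = 29
  T = 188 − 6·29 = 14
Policy B (W − 56):
  W = 35 − 56 = -21
  T = 188 − 6·(-21) = 314
Comparing — Policy A: T=14, Policy B: T=314. Highest is 314 (Policy B).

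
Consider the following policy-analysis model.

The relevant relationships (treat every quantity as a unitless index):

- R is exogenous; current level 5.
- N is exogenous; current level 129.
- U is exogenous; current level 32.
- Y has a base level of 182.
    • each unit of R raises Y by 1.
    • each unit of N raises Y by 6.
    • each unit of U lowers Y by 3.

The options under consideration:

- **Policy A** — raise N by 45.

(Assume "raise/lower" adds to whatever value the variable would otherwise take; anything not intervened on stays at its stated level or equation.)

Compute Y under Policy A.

Policy A (N + 45):
  R = 5
  N = 129 + 45 = 174
  U = 32
  Y = 182 + 5 + 6·174 − 3·32 = 1135

1135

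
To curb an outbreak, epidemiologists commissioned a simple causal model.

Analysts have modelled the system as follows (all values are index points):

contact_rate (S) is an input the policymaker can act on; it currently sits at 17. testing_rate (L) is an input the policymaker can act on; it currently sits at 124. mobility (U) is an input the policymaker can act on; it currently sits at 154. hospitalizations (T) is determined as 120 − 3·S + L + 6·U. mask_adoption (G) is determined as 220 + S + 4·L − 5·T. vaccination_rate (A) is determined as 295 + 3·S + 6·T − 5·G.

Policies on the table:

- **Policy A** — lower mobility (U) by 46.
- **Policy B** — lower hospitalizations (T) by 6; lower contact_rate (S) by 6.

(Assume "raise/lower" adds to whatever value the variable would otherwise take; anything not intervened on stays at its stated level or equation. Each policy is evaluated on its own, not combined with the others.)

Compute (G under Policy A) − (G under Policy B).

1446

Policy A (U − 46):
  S = 17
  L = 124
  U = 154 − 46 = 108
  T = 120 − 3·17 + 124 + 6·108 = 841
  G = 220 + 17 + 4·124 − 5·841 = -3472
Policy B (T − 6, S − 6):
  S = 17 − 6 = 11
  L = 124
  U = 154
  T = 120 − 3·11 + 124 + 6·154 (−6 from intervention) = 1129
  G = 220 + 11 + 4·124 − 5·1129 = -4918
G: -3472 − (-4918) = 1446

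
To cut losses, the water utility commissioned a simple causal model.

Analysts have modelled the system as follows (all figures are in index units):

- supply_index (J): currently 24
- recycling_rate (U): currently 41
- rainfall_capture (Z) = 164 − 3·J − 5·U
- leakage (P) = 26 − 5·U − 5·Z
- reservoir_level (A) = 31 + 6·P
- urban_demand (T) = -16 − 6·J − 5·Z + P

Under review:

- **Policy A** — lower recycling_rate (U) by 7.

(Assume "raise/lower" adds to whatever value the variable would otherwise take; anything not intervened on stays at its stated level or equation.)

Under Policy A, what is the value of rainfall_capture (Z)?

Policy A (U − 7):
  J = 24
  U = 41 − 7 = 34
  Z = 164 − 3·24 − 5·34 = -78

-78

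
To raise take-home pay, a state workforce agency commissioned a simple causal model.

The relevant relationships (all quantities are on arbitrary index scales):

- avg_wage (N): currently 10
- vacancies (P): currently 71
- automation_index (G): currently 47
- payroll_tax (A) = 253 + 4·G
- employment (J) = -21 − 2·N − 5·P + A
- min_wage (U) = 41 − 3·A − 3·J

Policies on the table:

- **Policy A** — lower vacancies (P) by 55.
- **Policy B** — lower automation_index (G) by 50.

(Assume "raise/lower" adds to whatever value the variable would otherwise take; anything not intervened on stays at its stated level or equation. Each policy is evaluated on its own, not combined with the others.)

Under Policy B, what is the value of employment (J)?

-155

Policy B (G − 50):
  N = 10
  P = 71
  G = 47 − 50 = -3
  A = 253 + 4·(-3) = 241
  J = -21 − 2·10 − 5·71 + 241 = -155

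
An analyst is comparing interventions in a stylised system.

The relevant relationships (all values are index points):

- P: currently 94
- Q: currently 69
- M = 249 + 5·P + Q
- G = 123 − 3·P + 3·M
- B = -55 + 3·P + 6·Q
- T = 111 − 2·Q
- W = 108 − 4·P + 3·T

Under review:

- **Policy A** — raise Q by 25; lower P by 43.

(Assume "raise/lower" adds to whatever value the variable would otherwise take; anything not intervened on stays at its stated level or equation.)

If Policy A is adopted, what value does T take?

-77

Policy A (Q + 25, P − 43):
  Q = 69 + 25 = 94
  T = 111 − 2·94 = -77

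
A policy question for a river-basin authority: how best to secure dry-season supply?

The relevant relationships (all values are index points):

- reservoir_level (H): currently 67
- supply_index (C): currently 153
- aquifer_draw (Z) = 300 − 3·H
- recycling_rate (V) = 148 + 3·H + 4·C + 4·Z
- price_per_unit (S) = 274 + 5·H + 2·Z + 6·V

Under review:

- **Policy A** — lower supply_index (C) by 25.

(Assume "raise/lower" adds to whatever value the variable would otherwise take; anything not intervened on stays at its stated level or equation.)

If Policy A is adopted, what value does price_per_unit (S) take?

8349

Policy A (C − 25):
  H = 67
  C = 153 − 25 = 128
  Z = 300 − 3·67 = 99
  V = 148 + 3·67 + 4·128 + 4·99 = 1257
  S = 274 + 5·67 + 2·99 + 6·1257 = 8349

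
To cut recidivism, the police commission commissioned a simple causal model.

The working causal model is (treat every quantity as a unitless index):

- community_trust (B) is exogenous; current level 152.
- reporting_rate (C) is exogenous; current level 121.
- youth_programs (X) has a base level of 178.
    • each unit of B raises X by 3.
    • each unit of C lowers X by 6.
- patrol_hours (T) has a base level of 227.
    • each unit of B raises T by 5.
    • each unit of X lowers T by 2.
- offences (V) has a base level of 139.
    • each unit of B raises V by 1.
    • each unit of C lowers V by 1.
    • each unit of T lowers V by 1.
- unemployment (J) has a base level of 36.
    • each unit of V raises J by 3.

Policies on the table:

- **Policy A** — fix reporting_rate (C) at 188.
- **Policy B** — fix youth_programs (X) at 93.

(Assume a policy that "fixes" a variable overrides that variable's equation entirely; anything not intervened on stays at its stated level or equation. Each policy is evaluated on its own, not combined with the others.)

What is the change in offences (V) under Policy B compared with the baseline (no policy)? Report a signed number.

370

Baseline:
  B = 152
  C = 121
  X = 178 + 3·152 − 6·121 = -92
  T = 227 + 5·152 − 2·(-92) = 1171
  V = 139 + 152 − 121 − 1171 = -1001
Policy B (X := 93):
  B = 152
  C = 121
  X = 93
  T = 227 + 5·152 − 2·93 = 801
  V = 139 + 152 − 121 − 801 = -631
Change in V: -631 − (-1001) = 370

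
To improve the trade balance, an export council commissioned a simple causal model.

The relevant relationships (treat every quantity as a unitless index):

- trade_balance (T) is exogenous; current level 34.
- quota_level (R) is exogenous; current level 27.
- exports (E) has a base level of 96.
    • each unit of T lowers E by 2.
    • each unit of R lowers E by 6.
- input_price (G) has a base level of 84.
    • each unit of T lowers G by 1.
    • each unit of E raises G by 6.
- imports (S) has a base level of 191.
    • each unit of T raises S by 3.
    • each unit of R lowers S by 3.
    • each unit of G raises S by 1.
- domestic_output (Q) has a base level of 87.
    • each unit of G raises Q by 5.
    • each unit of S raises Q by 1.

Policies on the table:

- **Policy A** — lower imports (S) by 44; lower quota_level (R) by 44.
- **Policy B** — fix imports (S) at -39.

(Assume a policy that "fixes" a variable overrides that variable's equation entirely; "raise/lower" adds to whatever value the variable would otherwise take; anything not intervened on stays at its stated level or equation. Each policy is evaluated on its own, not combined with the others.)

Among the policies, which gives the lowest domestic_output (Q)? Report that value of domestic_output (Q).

-3722

Policy A (S − 44, R − 44):
  T = 34
  R = 27 − 44 = -17
  E = 96 − 2·34 − 6·(-17) = 130
  G = 84 − 34 + 6·130 = 830
  S = 191 + 3·34 − 3·(-17) + 830 (−44 from intervention) = 1130
  Q = 87 + 5·830 + 1130 = 5367
Policy B (S := -39):
  T = 34
  R = 27
  E = 96 − 2·34 − 6·27 = -134
  G = 84 − 34 + 6·(-134) = -754
  S = -39
  Q = 87 + 5·(-754) + (-39) = -3722
Comparing — Policy A: Q=5367, Policy B: Q=-3722. Lowest is -3722 (Policy B).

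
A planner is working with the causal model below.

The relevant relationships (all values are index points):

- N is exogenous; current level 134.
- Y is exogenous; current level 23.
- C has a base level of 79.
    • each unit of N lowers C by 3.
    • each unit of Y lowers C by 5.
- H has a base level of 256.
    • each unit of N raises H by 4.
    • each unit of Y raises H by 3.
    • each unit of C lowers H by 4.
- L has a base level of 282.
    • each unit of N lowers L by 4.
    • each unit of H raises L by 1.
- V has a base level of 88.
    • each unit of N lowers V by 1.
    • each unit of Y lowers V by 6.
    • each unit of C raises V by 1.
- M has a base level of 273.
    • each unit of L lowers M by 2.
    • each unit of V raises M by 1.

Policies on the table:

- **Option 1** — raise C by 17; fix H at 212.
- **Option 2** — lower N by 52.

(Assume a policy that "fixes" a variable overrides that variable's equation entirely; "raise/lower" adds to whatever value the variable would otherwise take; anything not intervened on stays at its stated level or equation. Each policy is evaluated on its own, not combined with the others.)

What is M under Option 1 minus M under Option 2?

3363

Option 1 (C + 17, H := 212):
  N = 134
  Y = 23
  C = 79 − 3·134 − 5·23 (+17 from intervention) = -421
  H = 212
  L = 282 − 4·134 + 212 = -42
  V = 88 − 134 − 6·23 + (-421) = -605
  M = 273 − 2·(-42) + (-605) = -248
Option 2 (N − 52):
  N = 134 − 52 = 82
  Y = 23
  C = 79 − 3·82 − 5·23 = -282
  H = 256 + 4·82 + 3·23 − 4·(-282) = 1781
  L = 282 − 4·82 + 1781 = 1735
  V = 88 − 82 − 6·23 + (-282) = -414
  M = 273 − 2·1735 + (-414) = -3611
M: -248 − (-3611) = 3363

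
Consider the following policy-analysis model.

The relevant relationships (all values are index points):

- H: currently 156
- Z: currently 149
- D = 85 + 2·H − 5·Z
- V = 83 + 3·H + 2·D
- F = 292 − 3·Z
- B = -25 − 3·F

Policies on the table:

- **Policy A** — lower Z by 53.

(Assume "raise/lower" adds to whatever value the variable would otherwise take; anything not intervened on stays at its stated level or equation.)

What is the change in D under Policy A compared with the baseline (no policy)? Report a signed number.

Baseline:
  H = 156
  Z = 149
  D = 85 + 2·156 − 5·149 = -348
Policy A (Z − 53):
  H = 156
  Z = 149 − 53 = 96
  D = 85 + 2·156 − 5·96 = -83
Change in D: -83 − (-348) = 265

265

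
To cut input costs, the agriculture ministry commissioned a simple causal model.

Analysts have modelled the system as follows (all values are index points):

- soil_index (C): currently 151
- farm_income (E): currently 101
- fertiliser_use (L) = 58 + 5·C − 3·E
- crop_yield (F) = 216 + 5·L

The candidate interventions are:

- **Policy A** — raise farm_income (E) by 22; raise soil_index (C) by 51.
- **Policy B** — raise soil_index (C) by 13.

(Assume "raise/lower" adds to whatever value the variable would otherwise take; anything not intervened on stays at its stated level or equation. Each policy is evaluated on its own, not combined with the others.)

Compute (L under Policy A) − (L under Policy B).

124

Policy A (E + 22, C + 51):
  C = 151 + 51 = 202
  E = 101 + 22 = 123
  L = 58 + 5·202 − 3·123 = 699
Policy B (C + 13):
  C = 151 + 13 = 164
  E = 101
  L = 58 + 5·164 − 3·101 = 575
L: 699 − 575 = 124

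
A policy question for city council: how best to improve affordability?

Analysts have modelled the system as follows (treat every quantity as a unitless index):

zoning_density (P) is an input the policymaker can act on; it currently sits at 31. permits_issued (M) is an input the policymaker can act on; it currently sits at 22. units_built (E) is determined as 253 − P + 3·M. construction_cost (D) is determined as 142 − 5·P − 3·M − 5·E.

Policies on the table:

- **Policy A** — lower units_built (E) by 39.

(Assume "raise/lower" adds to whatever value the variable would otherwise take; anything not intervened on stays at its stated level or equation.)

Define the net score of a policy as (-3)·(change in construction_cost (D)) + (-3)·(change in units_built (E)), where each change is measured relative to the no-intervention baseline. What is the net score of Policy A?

Baseline:
  P = 31
  M = 22
  E = 253 − 31 + 3·22 = 288
  D = 142 − 5·31 − 3·22 − 5·288 = -1519
Policy A (E − 39):
  P = 31
  M = 22
  E = 253 − 31 + 3·22 (−39 from intervention) = 249
  D = 142 − 5·31 − 3·22 − 5·249 = -1324
ΔD = -1324 − (-1519) = 195; ΔE = 249 − 288 = -39
Score = (-3)·195 + (-3)·(-39) = -468

-468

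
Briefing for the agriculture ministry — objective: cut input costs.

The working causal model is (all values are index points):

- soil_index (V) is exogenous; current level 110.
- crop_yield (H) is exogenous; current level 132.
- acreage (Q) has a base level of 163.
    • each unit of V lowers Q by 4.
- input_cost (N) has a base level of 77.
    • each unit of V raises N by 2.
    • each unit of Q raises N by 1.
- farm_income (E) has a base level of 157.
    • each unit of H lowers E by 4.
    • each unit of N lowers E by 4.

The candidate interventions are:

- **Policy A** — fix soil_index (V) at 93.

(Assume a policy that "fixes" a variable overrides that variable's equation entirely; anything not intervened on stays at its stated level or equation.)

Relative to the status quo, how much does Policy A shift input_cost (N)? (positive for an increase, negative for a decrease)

34

Baseline:
  V = 110
  Q = 163 − 4·110 = -277
  N = 77 + 2·110 + (-277) = 20
Policy A (V := 93):
  V = 93
  Q = 163 − 4·93 = -209
  N = 77 + 2·93 + (-209) = 54
Change in N: 54 − 20 = 34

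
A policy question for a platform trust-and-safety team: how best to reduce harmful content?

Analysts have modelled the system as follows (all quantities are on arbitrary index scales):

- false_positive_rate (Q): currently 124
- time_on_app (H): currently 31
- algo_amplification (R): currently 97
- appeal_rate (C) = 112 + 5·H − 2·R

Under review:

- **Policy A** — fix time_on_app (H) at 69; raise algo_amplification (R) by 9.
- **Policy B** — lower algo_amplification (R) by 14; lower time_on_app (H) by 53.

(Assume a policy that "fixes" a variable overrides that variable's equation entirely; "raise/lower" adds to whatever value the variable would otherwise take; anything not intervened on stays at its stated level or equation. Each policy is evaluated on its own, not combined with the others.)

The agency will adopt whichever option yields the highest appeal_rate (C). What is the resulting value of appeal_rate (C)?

Policy A (H := 69, R + 9):
  H = 69
  R = 97 + 9 = 106
  C = 112 + 5·69 − 2·106 = 245
Policy B (R − 14, H − 53):
  H = 31 − 53 = -22
  R = 97 − 14 = 83
  C = 112 + 5·(-22) − 2·83 = -164
Comparing — Policy A: C=245, Policy B: C=-164. Highest is 245 (Policy A).

245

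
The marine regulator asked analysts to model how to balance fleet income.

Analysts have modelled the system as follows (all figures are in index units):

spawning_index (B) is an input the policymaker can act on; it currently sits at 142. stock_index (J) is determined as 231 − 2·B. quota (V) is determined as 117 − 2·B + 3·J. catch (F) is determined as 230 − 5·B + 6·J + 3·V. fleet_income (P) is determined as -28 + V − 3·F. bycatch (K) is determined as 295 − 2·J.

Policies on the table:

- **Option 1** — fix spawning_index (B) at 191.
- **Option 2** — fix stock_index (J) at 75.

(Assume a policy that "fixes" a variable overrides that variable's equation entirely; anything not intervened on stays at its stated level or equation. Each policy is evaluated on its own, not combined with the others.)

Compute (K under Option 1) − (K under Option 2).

Option 1 (B := 191):
  B = 191
  J = 231 − 2·191 = -151
  K = 295 − 2·(-151) = 597
Option 2 (J := 75):
  B = 142
  J = 75
  K = 295 − 2·75 = 145
K: 597 − 145 = 452

452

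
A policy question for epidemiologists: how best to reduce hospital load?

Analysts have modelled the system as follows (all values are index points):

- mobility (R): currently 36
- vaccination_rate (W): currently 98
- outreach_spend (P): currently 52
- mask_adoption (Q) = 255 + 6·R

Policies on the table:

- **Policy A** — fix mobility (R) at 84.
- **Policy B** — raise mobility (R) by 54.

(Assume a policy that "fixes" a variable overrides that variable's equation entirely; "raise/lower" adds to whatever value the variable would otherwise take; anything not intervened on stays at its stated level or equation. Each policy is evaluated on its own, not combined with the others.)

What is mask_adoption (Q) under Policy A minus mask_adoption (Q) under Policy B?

Policy A (R := 84):
  R = 84
  Q = 255 + 6·84 = 759
Policy B (R + 54):
  R = 36 + 54 = 90
  Q = 255 + 6·90 = 795
Q: 759 − 795 = -36

-36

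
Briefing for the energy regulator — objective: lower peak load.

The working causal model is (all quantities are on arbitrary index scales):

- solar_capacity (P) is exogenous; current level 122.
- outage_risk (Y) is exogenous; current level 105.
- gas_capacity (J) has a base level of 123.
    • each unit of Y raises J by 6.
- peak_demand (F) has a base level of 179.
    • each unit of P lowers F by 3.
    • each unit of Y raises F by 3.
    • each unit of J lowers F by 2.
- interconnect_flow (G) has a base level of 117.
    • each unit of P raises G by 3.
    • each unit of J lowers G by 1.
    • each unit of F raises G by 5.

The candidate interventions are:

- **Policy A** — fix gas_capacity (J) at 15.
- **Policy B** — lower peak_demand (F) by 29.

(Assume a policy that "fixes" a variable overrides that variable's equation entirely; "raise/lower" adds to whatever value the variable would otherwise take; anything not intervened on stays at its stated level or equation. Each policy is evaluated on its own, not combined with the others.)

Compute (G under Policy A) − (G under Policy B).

8263

Policy A (J := 15):
  P = 122
  Y = 105
  J = 15
  F = 179 − 3·122 + 3·105 − 2·15 = 98
  G = 117 + 3·122 − 15 + 5·98 = 958
Policy B (F − 29):
  P = 122
  Y = 105
  J = 123 + 6·105 = 753
  F = 179 − 3·122 + 3·105 − 2·753 (−29 from intervention) = -1407
  G = 117 + 3·122 − 753 + 5·(-1407) = -7305
G: 958 − (-7305) = 8263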